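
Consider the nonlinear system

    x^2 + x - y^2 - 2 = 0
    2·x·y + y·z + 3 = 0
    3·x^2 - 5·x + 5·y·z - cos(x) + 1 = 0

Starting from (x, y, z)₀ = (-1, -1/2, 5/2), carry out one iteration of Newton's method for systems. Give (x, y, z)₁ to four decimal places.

At (-1, -1/2, 5/2): F = (-2.2500, 2.7500, 2.209698).
Jacobian J = [[2·x + 1, -2·y, 0], [2·y, 2·x + z, y], [6·x + sin(x) - 5, 5·z, 5·y]].
At the point, J = [[-1.0000, 1.0000, 0.0000], [-1.0000, 0.5000, -0.5000], [-11.841471, 12.5000, -2.5000]] (det J = -1.579265).
Solving J·Δ = −F gives Δ = (-3.4699, -1.2199, 11.2199).
Then the next iterate is (x, y, z)₁ = (-4.4699, -1.7199, 13.7199).

(-4.4699, -1.7199, 13.7199)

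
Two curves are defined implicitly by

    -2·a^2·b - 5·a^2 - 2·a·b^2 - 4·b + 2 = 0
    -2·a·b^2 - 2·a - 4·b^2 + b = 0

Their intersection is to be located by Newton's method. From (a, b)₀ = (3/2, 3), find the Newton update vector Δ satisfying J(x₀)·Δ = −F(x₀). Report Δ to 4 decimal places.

(-0.5524, -1.2671)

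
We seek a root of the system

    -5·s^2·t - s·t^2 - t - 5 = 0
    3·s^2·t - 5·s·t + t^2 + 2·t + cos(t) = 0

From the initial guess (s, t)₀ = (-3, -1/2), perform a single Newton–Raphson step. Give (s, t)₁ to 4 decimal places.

At (-3, -1/2): F = (18.7500, -20.872417).
Jacobian J = [[-10·s·t - t^2, -5·s^2 - 2·s·t - 1], [6·s·t - 5·t, 3·s^2 - 5·s + 2·t - sin(t) + 2]].
At the point, J = [[-15.2500, -49.0000], [11.5000, 43.479426]] (det J = -99.561239).
Solving J·Δ = −F gives Δ = (-2.0842, 1.0313).
Then the next iterate is (s, t)₁ = (-5.0842, 0.5313).

(-5.0842, 0.5313)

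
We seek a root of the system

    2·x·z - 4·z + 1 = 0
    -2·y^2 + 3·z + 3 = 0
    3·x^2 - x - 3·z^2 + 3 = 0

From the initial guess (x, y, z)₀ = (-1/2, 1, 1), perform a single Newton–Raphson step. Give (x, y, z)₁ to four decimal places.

At (-1/2, 1, 1): F = (-4.0000, 4.0000, 1.2500).
Jacobian J = [[2·z, 0, 2·x - 4], [0, -4·y, 3], [6·x - 1, 0, -6·z]].
At the point, J = [[2.0000, 0.0000, -5.0000], [0.0000, -4.0000, 3.0000], [-4.0000, 0.0000, -6.0000]] (det J = 128.0000).
Solving J·Δ = −F gives Δ = (0.9453, 0.6836, -0.4219).
Then the next iterate is (x, y, z)₁ = (0.4453, 1.6836, 0.5781).

(0.4453, 1.6836, 0.5781)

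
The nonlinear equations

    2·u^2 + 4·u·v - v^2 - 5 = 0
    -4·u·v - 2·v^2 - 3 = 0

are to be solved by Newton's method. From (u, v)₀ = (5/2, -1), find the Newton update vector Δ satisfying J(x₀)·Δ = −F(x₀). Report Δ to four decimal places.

(-0.4643, 0.5238)

At (5/2, -1): F = (-3.5000, 5.0000).
Jacobian J = [[4·u + 4·v, 4·u - 2·v], [-4·v, -4·u - 4·v]].
At the point, J = [[6.0000, 12.0000], [4.0000, -6.0000]] (det J = -84.0000).
Solving J·Δ = −F gives Δ = (-0.4643, 0.5238).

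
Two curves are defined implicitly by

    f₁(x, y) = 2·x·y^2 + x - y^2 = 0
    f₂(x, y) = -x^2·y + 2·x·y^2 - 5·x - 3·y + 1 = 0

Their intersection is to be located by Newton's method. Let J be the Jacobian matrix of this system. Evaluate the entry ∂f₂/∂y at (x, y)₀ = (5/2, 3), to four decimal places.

20.7500

∂f₂/∂y = -x^2 + 4·x·y - 3.
At (5/2, 3) this is 20.7500.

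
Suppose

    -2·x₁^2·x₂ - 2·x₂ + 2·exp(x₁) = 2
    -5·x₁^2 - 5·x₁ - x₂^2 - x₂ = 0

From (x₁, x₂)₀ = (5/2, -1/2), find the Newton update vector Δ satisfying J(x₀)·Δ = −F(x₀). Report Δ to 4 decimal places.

(-1.4500, -0.8941)

At (5/2, -1/2): F = (29.614988, -43.5000).
Jacobian J = [[-4·x₁·x₂ + 2·exp(x₁), -2·x₁^2 - 2], [-10·x₁ - 5, -2·x₂ - 1]].
At the point, J = [[29.364988, -14.5000], [-30.0000, 0.0000]] (det J = -435.0000).
Solving J·Δ = −F gives Δ = (-1.4500, -0.8941).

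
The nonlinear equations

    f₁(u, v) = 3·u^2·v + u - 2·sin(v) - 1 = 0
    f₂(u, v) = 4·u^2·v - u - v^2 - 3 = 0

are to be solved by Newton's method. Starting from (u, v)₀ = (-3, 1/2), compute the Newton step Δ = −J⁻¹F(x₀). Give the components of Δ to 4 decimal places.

(3.0956, 0.6427)

At (-3, 1/2): F = (8.541149, 17.7500).
Jacobian J = [[6·u·v + 1, 3·u^2 - 2·cos(v)], [8·u·v - 1, 4·u^2 - 2·v]].
At the point, J = [[-8.0000, 25.244835], [-13.0000, 35.0000]] (det J = 48.182853).
Solving J·Δ = −F gives Δ = (3.0956, 0.6427).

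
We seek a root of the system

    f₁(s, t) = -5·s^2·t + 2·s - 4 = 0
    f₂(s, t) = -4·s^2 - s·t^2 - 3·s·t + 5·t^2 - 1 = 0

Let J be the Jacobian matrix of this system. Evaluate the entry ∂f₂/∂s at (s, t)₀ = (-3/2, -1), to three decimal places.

14.000

∂f₂/∂s = -8·s - t^2 - 3·t.
At (-3/2, -1) this is 14.000.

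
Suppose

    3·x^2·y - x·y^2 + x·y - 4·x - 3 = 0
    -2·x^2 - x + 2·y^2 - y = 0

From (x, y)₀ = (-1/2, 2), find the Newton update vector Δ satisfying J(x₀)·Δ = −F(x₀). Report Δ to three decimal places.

(-0.035, -0.852)

At (-1/2, 2): F = (1.500, 6.000).
Jacobian J = [[6·x·y - y^2 + y - 4, 3·x^2 - 2·x·y + x], [-4·x - 1, 4·y - 1]].
At the point, J = [[-12.000, 2.250], [1.000, 7.000]] (det J = -86.250).
Solving J·Δ = −F gives Δ = (-0.035, -0.852).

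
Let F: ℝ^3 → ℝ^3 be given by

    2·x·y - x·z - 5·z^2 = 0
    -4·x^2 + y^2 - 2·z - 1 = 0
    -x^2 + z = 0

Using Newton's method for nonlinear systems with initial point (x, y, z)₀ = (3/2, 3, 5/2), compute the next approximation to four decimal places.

At (3/2, 3, 5/2): F = (-26.0000, -6.0000, 0.2500).
Jacobian J = [[2·y - z, 2·x, -x - 10·z], [-8·x, 2·y, -2], [-2·x, 0, 1]].
At the point, J = [[3.5000, 3.0000, -26.5000], [-12.0000, 6.0000, -2.0000], [-3.0000, 0.0000, 1.0000]] (det J = -402.0000).
Solving J·Δ = −F gives Δ = (-0.2481, 0.1723, -0.9944).
Then the next iterate is (x, y, z)₁ = (1.2519, 3.1723, 1.5056).

(1.2519, 3.1723, 1.5056)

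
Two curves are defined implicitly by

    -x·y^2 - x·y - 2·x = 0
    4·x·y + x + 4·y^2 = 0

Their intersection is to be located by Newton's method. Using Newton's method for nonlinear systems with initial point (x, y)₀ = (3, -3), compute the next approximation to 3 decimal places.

At (3, -3): F = (-24.000, 3.000).
Jacobian J = [[-y^2 - y - 2, -2·x·y - x], [4·y + 1, 4·x + 8·y]].
At the point, J = [[-8.000, 15.000], [-11.000, -12.000]] (det J = 261.000).
Solving J·Δ = −F gives Δ = (-0.931, 1.103).
Then the next iterate is (x, y)₁ = (2.069, -1.897).

(2.069, -1.897)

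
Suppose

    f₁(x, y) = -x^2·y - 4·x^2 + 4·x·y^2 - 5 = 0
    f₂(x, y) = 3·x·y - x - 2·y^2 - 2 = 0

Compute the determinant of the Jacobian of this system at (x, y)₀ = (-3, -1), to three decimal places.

J = [[-2·x·y - 8·x + 4·y^2, -x^2 + 8·x·y], [3·y - 1, 3·x - 4·y]].
At the point, J = [[22.000, 15.000], [-4.000, -5.000]].
det J = -50.000.

-50.000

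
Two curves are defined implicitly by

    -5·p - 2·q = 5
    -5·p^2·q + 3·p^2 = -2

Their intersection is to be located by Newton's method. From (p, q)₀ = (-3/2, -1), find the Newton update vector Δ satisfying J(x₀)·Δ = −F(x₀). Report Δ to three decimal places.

At (-3/2, -1): F = (4.500, 20.000).
Jacobian J = [[-5, -2], [-10·p·q + 6·p, -5·p^2]].
At the point, J = [[-5.000, -2.000], [-24.000, -11.250]] (det J = 8.250).
Solving J·Δ = −F gives Δ = (1.288, -0.970).

(1.288, -0.970)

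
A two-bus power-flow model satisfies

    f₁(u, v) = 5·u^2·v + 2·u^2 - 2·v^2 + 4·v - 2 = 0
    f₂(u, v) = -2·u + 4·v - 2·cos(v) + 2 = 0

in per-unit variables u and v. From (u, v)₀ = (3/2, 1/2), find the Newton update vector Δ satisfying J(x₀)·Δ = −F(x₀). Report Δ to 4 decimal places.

(-0.6179, -0.0969)

At (3/2, 1/2): F = (9.6250, -0.755165).
Jacobian J = [[10·u·v + 4·u, 5·u^2 - 4·v + 4], [-2, 2·sin(v) + 4]].
At the point, J = [[13.5000, 13.2500], [-2.0000, 4.958851]] (det J = 93.444490).
Solving J·Δ = −F gives Δ = (-0.6179, -0.0969).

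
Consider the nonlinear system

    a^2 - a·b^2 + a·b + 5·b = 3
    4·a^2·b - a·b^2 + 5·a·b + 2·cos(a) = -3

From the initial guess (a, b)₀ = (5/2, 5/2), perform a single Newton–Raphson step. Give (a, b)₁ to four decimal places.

At (5/2, 5/2): F = (6.3750, 79.522713).
Jacobian J = [[2·a - b^2 + b, -2·a·b + a + 5], [8·a·b - b^2 + 5·b - 2·sin(a), 4·a^2 - 2·a·b + 5·a]].
At the point, J = [[1.2500, -5.0000], [55.053056, 25.0000]] (det J = 306.515279).
Solving J·Δ = −F gives Δ = (-1.8172, 0.8207).
Then the next iterate is (a, b)₁ = (0.6828, 3.3207).

(0.6828, 3.3207)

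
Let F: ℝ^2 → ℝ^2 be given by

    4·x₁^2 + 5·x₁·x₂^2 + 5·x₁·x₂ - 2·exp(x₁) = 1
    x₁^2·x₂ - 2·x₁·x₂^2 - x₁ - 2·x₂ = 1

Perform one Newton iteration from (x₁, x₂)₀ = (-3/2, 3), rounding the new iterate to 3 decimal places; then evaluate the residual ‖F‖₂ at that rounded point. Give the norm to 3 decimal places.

19.056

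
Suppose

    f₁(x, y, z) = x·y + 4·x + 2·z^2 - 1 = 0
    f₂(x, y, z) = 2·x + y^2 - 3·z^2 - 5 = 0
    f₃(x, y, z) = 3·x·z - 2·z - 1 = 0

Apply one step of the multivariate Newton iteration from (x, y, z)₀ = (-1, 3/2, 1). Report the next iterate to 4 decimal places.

At (-1, 3/2, 1): F = (-4.5000, -7.7500, -6.0000).
Jacobian J = [[y + 4, x, 4·z], [2, 2·y, -6·z], [3·z, 0, 3·x - 2]].
At the point, J = [[5.5000, -1.0000, 4.0000], [2.0000, 3.0000, -6.0000], [3.0000, 0.0000, -5.0000]] (det J = -110.5000).
Solving J·Δ = −F gives Δ = (1.2873, 0.8699, -0.4276).
Then the next iterate is (x, y, z)₁ = (0.2873, 2.3699, 0.5724).

(0.2873, 2.3699, 0.5724)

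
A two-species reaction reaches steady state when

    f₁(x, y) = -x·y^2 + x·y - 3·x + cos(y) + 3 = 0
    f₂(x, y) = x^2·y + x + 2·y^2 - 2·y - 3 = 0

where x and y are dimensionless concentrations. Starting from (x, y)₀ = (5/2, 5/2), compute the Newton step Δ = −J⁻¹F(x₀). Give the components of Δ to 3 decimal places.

(-0.654, -0.968)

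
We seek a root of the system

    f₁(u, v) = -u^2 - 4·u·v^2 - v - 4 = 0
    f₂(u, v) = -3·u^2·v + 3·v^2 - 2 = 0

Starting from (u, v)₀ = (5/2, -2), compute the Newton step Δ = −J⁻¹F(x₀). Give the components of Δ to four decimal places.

(-0.7035, 0.8584)

At (5/2, -2): F = (-48.2500, 47.5000).
Jacobian J = [[-2·u - 4·v^2, -8·u·v - 1], [-6·u·v, -3·u^2 + 6·v]].
At the point, J = [[-21.0000, 39.0000], [30.0000, -30.7500]] (det J = -524.2500).
Solving J·Δ = −F gives Δ = (-0.7035, 0.8584).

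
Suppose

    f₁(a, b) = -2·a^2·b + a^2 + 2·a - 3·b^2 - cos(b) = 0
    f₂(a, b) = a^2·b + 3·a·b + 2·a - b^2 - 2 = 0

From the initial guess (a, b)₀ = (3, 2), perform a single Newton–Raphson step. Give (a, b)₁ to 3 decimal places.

(1.348, 1.789)

At (3, 2): F = (-32.58385, 36.000).
Jacobian J = [[-4·a·b + 2·a + 2, -2·a^2 - 6·b + sin(b)], [2·a·b + 3·b + 2, a^2 + 3·a - 2·b]].
At the point, J = [[-16.000, -29.09070], [20.000, 14.000]] (det J = 357.81405).
Solving J·Δ = −F gives Δ = (-1.652, -0.211).
Then the next iterate is (a, b)₁ = (1.348, 1.789).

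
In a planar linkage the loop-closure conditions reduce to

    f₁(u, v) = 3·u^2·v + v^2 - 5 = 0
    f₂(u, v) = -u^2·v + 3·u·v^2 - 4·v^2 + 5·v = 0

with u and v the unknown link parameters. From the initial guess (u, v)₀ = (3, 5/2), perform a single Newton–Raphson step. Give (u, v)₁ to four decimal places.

At (3, 5/2): F = (68.7500, 21.2500).
Jacobian J = [[6·u·v, 3·u^2 + 2·v], [-2·u·v + 3·v^2, -u^2 + 6·u·v - 8·v + 5]].
At the point, J = [[45.0000, 32.0000], [3.7500, 21.0000]] (det J = 825.0000).
Solving J·Δ = −F gives Δ = (-0.9258, -0.8466).
Then the next iterate is (u, v)₁ = (2.0742, 1.6534).

(2.0742, 1.6534)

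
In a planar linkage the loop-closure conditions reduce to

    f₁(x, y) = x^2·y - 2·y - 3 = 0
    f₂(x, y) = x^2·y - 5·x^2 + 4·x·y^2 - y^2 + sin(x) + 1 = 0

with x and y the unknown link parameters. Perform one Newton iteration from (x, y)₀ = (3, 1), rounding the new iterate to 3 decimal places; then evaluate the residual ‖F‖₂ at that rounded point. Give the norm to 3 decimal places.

5.012

At (3, 1): F = (4.000, -23.85888).
Jacobian J = [[2·x·y, x^2 - 2], [2·x·y - 10·x + 4·y^2 + cos(x), x^2 + 8·x·y - 2·y]].
At the point, J = [[6.000, 7.000], [-20.98999, 31.000]] (det J = 332.92995).
Solving J·Δ = −F gives Δ = (-0.874, 0.178).
Then the next iterate is (x, y)₁ = (2.126, 1.178).
Re-evaluating at (2.126, 1.178): F = (-0.03159, -5.01199), so ‖F‖₂ = 5.012.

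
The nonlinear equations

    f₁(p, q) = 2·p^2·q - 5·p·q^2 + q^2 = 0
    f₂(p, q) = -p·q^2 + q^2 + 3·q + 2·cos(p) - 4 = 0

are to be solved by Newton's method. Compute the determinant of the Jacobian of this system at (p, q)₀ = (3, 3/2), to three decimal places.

-81.024

J = [[4·p·q - 5·q^2, 2·p^2 - 10·p·q + 2·q], [-q^2 - 2·sin(p), -2·p·q + 2·q + 3]].
At the point, J = [[6.750, -24.000], [-2.53224, -3.000]].
det J = -81.024.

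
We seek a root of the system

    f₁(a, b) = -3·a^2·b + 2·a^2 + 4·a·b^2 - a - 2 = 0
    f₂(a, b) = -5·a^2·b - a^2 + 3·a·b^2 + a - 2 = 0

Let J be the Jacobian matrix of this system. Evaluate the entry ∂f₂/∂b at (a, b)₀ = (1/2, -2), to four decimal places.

∂f₂/∂b = -5·a^2 + 6·a·b.
At (1/2, -2) this is -7.2500.

-7.2500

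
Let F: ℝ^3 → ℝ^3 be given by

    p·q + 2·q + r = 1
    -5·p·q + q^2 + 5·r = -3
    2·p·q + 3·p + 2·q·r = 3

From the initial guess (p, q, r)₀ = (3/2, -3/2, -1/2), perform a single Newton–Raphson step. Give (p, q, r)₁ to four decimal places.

(1.6972, 0.3110, 0.2073)

At (3/2, -3/2, -1/2): F = (-6.7500, 14.0000, -1.5000).
Jacobian J = [[q, p + 2, 1], [-5·q, -5·p + 2·q, 5], [2·q + 3, 2·p + 2·r, 2·q]].
At the point, J = [[-1.5000, 3.5000, 1.0000], [7.5000, -10.5000, 5.0000], [0.0000, 2.0000, -3.0000]] (det J = 61.5000).
Solving J·Δ = −F gives Δ = (0.1972, 1.8110, 0.7073).
Then the next iterate is (p, q, r)₁ = (1.6972, 0.3110, 0.2073).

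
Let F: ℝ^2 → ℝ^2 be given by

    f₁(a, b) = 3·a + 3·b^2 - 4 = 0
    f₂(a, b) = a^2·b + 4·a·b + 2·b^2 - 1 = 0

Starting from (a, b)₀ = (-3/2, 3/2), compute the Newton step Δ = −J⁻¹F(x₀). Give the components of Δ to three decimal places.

(2.250, -0.556)

At (-3/2, 3/2): F = (-1.750, -2.125).
Jacobian J = [[3, 6·b], [2·a·b + 4·b, a^2 + 4·a + 4·b]].
At the point, J = [[3.000, 9.000], [1.500, 2.250]] (det J = -6.750).
Solving J·Δ = −F gives Δ = (2.250, -0.556).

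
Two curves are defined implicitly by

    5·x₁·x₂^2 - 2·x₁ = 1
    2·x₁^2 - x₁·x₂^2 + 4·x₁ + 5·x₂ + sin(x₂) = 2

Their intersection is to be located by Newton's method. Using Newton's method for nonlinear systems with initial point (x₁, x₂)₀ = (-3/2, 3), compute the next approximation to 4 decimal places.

At (-3/2, 3): F = (-65.5000, 25.141120).
Jacobian J = [[5·x₂^2 - 2, 10·x₁·x₂], [4·x₁ - x₂^2 + 4, -2·x₁·x₂ + cos(x₂) + 5]].
At the point, J = [[43.0000, -45.0000], [-11.0000, 13.010008]] (det J = 64.430323).
Solving J·Δ = −F gives Δ = (-4.3333, -5.5962).
Then the next iterate is (x₁, x₂)₁ = (-5.8333, -2.5962).

(-5.8333, -2.5962)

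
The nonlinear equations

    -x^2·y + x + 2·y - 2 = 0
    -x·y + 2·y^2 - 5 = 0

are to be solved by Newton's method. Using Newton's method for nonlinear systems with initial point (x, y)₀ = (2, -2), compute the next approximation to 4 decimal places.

(1.6977, -1.3605)

At (2, -2): F = (4.0000, 7.0000).
Jacobian J = [[-2·x·y + 1, -x^2 + 2], [-y, -x + 4·y]].
At the point, J = [[9.0000, -2.0000], [2.0000, -10.0000]] (det J = -86.0000).
Solving J·Δ = −F gives Δ = (-0.3023, 0.6395).
Then the next iterate is (x, y)₁ = (1.6977, -1.3605).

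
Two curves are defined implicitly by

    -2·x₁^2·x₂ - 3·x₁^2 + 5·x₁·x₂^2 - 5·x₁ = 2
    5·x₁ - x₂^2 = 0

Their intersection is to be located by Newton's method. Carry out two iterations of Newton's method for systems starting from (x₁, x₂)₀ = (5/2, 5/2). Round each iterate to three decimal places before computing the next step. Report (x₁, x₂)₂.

(0.472, 1.540)

At (5/2, 5/2): F = (13.625, 6.250).
Jacobian J = [[-4·x₁·x₂ - 6·x₁ + 5·x₂^2 - 5, -2·x₁^2 + 10·x₁·x₂], [5, -2·x₂]].
At the point, J = [[-13.750, 50.000], [5.000, -5.000]] (det J = -181.250).
Solving J·Δ = −F gives Δ = (-2.100, -0.850).
Then the next iterate is (x₁, x₂)₁ = (0.400, 1.650).
Round to (0.400, 1.650) and repeat: F = (0.437, -0.72250), J = [[3.57250, 6.280], [5.000, -3.300]].
Δ = (0.072, -0.110), so (x₁, x₂)₂ = (0.472, 1.540).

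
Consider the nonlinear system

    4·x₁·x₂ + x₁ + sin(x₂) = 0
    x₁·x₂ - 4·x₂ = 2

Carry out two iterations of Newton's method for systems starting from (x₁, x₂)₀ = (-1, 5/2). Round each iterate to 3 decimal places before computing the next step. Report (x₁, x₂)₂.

At (-1, 5/2): F = (-10.40153, -14.500).
Jacobian J = [[4·x₂ + 1, 4·x₁ + cos(x₂)], [x₂, x₁ - 4]].
At the point, J = [[11.000, -4.80114], [2.500, -5.000]] (det J = -42.99714).
Solving J·Δ = −F gives Δ = (-0.410, -3.105).
Then the next iterate is (x₁, x₂)₁ = (-1.410, -0.605).
Round to (-1.410, -0.605) and repeat: F = (1.43344, 1.27305), J = [[-1.420, -4.81750], [-0.605, -5.410]].
Δ = (0.340, 0.197), so (x₁, x₂)₂ = (-1.070, -0.408).

(-1.070, -0.408)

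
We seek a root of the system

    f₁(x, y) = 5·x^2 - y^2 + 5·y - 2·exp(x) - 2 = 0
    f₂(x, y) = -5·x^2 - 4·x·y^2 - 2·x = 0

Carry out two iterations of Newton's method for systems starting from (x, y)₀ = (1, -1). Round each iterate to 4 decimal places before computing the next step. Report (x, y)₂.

(0.2140, 1.2725)

At (1, -1): F = (-8.436564, -11.0000).
Jacobian J = [[10·x - 2·exp(x), -2·y + 5], [-10·x - 4·y^2 - 2, -8·x·y]].
At the point, J = [[4.563436, 7.0000], [-16.0000, 8.0000]] (det J = 148.507491).
Solving J·Δ = −F gives Δ = (-0.0640, 1.2470).
Then the next iterate is (x, y)₁ = (0.9360, 0.2470).
Round to (0.9360, 0.2470) and repeat: F = (-1.545053, -6.480898), J = [[4.260476, 4.5060], [-11.604036, -1.849536]].
Δ = (-0.7220, 1.0255), so (x, y)₂ = (0.2140, 1.2725).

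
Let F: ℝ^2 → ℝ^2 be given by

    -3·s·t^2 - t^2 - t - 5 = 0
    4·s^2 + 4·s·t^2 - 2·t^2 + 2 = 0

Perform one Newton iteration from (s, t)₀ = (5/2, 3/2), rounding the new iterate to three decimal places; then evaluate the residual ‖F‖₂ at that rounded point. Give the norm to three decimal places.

At (5/2, 3/2): F = (-25.625, 45.000).
Jacobian J = [[-3·t^2, -6·s·t - 2·t - 1], [8·s + 4·t^2, 8·s·t - 4·t]].
At the point, J = [[-6.750, -26.500], [29.000, 24.000]] (det J = 606.500).
Solving J·Δ = −F gives Δ = (-0.952, -0.724).
Then the next iterate is (s, t)₁ = (1.548, 0.776).
Re-evaluating at (1.548, 0.776): F = (-9.17468, 14.10954), so ‖F‖₂ = 16.830.

16.830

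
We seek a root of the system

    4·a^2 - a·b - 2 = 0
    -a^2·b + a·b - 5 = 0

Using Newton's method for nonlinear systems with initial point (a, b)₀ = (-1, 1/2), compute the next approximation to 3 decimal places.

(-1.065, -2.548)

At (-1, 1/2): F = (2.500, -6.000).
Jacobian J = [[8·a - b, -a], [-2·a·b + b, -a^2 + a]].
At the point, J = [[-8.500, 1.000], [1.500, -2.000]] (det J = 15.500).
Solving J·Δ = −F gives Δ = (-0.065, -3.048).
Then the next iterate is (a, b)₁ = (-1.065, -2.548).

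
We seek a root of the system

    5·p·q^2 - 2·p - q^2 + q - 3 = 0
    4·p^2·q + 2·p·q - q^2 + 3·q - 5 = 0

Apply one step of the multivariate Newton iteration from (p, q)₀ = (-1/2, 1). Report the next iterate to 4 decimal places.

At (-1/2, 1): F = (-4.5000, -3.0000).
Jacobian J = [[5·q^2 - 2, 10·p·q - 2·q + 1], [8·p·q + 2·q, 4·p^2 + 2·p - 2·q + 3]].
At the point, J = [[3.0000, -6.0000], [-2.0000, 1.0000]] (det J = -9.0000).
Solving J·Δ = −F gives Δ = (-2.5000, -2.0000).
Then the next iterate is (p, q)₁ = (-3.0000, -1.0000).

(-3.0000, -1.0000)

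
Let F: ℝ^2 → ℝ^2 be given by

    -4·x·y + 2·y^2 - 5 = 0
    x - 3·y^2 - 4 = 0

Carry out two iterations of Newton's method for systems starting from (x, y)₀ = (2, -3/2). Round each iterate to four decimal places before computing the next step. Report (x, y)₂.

At (2, -3/2): F = (11.5000, -8.7500).
Jacobian J = [[-4·y, -4·x + 4·y], [1, -6·y]].
At the point, J = [[6.0000, -14.0000], [1.0000, 9.0000]] (det J = 68.0000).
Solving J·Δ = −F gives Δ = (0.2794, 0.9412).
Then the next iterate is (x, y)₁ = (2.2794, -0.5588).
Round to (2.2794, -0.5588) and repeat: F = (0.719430, -2.657372), J = [[2.2352, -11.3528], [1.0000, 3.3528]].
Δ = (1.4727, 0.3533), so (x, y)₂ = (3.7521, -0.2055).

(3.7521, -0.2055)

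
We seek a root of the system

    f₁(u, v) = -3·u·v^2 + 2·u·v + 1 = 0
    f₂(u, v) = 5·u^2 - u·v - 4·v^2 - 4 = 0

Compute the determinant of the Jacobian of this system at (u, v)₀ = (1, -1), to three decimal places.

-123.000

J = [[-3·v^2 + 2·v, -6·u·v + 2·u], [10·u - v, -u - 8·v]].
At the point, J = [[-5.000, 8.000], [11.000, 7.000]].
det J = -123.000.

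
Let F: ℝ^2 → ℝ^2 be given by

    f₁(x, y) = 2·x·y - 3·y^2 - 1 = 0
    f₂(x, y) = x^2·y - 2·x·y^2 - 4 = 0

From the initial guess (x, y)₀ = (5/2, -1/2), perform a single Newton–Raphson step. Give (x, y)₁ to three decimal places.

(0.995, -0.157)

At (5/2, -1/2): F = (-4.250, -8.375).
Jacobian J = [[2·y, 2·x - 6·y], [2·x·y - 2·y^2, x^2 - 4·x·y]].
At the point, J = [[-1.000, 8.000], [-3.000, 11.250]] (det J = 12.750).
Solving J·Δ = −F gives Δ = (-1.505, 0.343).
Then the next iterate is (x, y)₁ = (0.995, -0.157).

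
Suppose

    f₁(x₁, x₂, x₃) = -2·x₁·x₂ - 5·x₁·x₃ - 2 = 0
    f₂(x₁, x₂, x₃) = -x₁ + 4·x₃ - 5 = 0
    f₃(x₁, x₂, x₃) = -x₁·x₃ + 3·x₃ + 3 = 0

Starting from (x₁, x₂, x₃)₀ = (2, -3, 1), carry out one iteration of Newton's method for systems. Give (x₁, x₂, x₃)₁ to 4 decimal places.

(8.3333, -7.2500, 3.3333)

At (2, -3, 1): F = (0.0000, -3.0000, 4.0000).
Jacobian J = [[-2·x₂ - 5·x₃, -2·x₁, -5·x₁], [-1, 0, 4], [-x₃, 0, -x₁ + 3]].
At the point, J = [[1.0000, -4.0000, -10.0000], [-1.0000, 0.0000, 4.0000], [-1.0000, 0.0000, 1.0000]] (det J = 12.0000).
Solving J·Δ = −F gives Δ = (6.3333, -4.2500, 2.3333).
Then the next iterate is (x₁, x₂, x₃)₁ = (8.3333, -7.2500, 3.3333).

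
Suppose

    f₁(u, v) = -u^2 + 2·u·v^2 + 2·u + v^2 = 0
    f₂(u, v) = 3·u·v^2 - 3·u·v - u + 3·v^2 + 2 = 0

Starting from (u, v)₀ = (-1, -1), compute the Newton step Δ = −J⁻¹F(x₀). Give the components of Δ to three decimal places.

At (-1, -1): F = (-4.000, 0.000).
Jacobian J = [[-2·u + 2·v^2 + 2, 4·u·v + 2·v], [3·v^2 - 3·v - 1, 6·u·v - 3·u + 6·v]].
At the point, J = [[6.000, 2.000], [5.000, 3.000]] (det J = 8.000).
Solving J·Δ = −F gives Δ = (1.500, -2.500).

(1.500, -2.500)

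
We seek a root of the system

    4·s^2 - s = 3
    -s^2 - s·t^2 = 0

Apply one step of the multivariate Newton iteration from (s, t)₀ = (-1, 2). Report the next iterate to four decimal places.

(-0.7778, 1.3611)

At (-1, 2): F = (2.0000, 3.0000).
Jacobian J = [[8·s - 1, 0], [-2·s - t^2, -2·s·t]].
At the point, J = [[-9.0000, 0.0000], [-2.0000, 4.0000]] (det J = -36.0000).
Solving J·Δ = −F gives Δ = (0.2222, -0.6389).
Then the next iterate is (s, t)₁ = (-0.7778, 1.3611).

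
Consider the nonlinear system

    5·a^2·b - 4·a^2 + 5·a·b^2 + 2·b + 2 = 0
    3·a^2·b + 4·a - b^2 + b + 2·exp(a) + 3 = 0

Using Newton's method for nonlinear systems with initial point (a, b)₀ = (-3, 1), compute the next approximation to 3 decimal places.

(-1.290, 1.218)

At (-3, 1): F = (-2.000, 18.09957).
Jacobian J = [[10·a·b - 8·a + 5·b^2, 5·a^2 + 10·a·b + 2], [6·a·b + 2·exp(a) + 4, 3·a^2 - 2·b + 1]].
At the point, J = [[-1.000, 17.000], [-13.90043, 26.000]] (det J = 210.30724).
Solving J·Δ = −F gives Δ = (1.710, 0.218).
Then the next iterate is (a, b)₁ = (-1.290, 1.218).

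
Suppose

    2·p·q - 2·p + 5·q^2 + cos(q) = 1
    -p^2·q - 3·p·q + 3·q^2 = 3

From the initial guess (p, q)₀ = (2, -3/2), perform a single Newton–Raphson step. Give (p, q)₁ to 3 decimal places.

At (2, -3/2): F = (0.32074, 18.750).
Jacobian J = [[2·q - 2, 2·p + 10·q - sin(q)], [-2·p·q - 3·q, -p^2 - 3·p + 6·q]].
At the point, J = [[-5.000, -10.00251], [10.500, -19.000]] (det J = 200.02630).
Solving J·Δ = −F gives Δ = (-0.907, 0.486).
Then the next iterate is (p, q)₁ = (1.093, -1.014).

(1.093, -1.014)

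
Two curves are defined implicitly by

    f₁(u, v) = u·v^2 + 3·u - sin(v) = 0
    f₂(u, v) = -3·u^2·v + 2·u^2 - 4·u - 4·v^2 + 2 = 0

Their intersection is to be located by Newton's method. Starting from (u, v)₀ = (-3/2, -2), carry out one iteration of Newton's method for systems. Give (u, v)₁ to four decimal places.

(-0.8745, -1.1877)

At (-3/2, -2): F = (-9.590703, 10.0000).
Jacobian J = [[v^2 + 3, 2·u·v - cos(v)], [-6·u·v + 4·u - 4, -3·u^2 - 8·v]].
At the point, J = [[7.0000, 6.416147], [-28.0000, 9.2500]] (det J = 244.402111).
Solving J·Δ = −F gives Δ = (0.6255, 0.8123).
Then the next iterate is (u, v)₁ = (-0.8745, -1.1877).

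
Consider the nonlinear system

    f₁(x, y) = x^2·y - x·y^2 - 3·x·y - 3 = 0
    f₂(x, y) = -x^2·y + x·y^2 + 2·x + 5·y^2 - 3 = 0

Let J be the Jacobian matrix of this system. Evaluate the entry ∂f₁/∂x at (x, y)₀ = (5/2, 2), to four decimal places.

0.0000

∂f₁/∂x = 2·x·y - y^2 - 3·y.
At (5/2, 2) this is 0.0000.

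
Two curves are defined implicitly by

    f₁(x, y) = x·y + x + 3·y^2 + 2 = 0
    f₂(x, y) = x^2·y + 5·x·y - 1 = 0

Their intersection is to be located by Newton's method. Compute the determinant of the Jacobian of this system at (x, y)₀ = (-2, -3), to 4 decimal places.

-48.0000

J = [[y + 1, x + 6·y], [2·x·y + 5·y, x^2 + 5·x]].
At the point, J = [[-2.0000, -20.0000], [-3.0000, -6.0000]].
det J = -48.0000.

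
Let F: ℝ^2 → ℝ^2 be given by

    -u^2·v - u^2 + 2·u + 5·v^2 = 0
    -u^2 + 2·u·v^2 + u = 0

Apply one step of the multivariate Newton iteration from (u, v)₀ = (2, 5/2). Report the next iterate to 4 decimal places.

(1.8680, 1.4127)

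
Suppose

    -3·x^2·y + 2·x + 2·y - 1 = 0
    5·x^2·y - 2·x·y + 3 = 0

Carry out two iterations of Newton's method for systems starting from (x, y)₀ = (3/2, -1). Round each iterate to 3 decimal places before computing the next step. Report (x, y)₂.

At (3/2, -1): F = (6.750, -5.250).
Jacobian J = [[-6·x·y + 2, -3·x^2 + 2], [10·x·y - 2·y, 5·x^2 - 2·x]].
At the point, J = [[11.000, -4.750], [-13.000, 8.250]] (det J = 29.000).
Solving J·Δ = −F gives Δ = (-1.060, -1.034).
Then the next iterate is (x, y)₁ = (0.440, -2.034).
Round to (0.440, -2.034) and repeat: F = (-3.00665, 2.82101), J = [[7.36976, 1.41920], [-4.88160, 0.088]].
Δ = (0.563, -0.807), so (x, y)₂ = (1.003, -2.841).

(1.003, -2.841)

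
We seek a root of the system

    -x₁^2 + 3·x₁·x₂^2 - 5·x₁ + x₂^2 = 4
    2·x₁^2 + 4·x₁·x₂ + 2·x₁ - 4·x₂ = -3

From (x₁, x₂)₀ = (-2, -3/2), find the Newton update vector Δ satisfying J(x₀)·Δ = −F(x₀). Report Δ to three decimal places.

At (-2, -3/2): F = (-9.250, 25.000).
Jacobian J = [[-2·x₁ + 3·x₂^2 - 5, 6·x₁·x₂ + 2·x₂], [4·x₁ + 4·x₂ + 2, 4·x₁ - 4]].
At the point, J = [[5.750, 15.000], [-12.000, -12.000]] (det J = 111.000).
Solving J·Δ = −F gives Δ = (2.378, -0.295).

(2.378, -0.295)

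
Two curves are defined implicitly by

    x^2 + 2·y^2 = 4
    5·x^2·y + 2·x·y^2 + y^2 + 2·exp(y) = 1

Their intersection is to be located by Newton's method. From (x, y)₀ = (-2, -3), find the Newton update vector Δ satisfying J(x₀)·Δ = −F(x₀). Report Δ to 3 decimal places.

At (-2, -3): F = (18.000, -87.90043).
Jacobian J = [[2·x, 4·y], [10·x·y + 2·y^2, 5·x^2 + 4·x·y + 2·y + 2·exp(y)]].
At the point, J = [[-4.000, -12.000], [78.000, 38.09957]] (det J = 783.60170).
Solving J·Δ = −F gives Δ = (0.471, 1.343).

(0.471, 1.343)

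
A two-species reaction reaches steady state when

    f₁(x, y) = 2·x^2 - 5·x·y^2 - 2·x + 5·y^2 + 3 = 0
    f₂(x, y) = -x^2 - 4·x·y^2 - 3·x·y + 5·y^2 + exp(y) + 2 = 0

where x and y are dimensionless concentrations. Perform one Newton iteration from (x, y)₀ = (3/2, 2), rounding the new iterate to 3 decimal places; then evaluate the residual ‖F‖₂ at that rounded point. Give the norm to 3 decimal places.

At (3/2, 2): F = (-5.500, -5.86094).
Jacobian J = [[4·x - 5·y^2 - 2, -10·x·y + 10·y], [-2·x - 4·y^2 - 3·y, -8·x·y - 3·x + 10·y + exp(y)]].
At the point, J = [[-16.000, -10.000], [-25.000, -1.11094]] (det J = -232.22490).
Solving J·Δ = −F gives Δ = (-0.226, -0.188).
Then the next iterate is (x, y)₁ = (1.274, 1.812).
Re-evaluating at (1.274, 1.812): F = (-0.80003, -0.74106), so ‖F‖₂ = 1.091.

1.091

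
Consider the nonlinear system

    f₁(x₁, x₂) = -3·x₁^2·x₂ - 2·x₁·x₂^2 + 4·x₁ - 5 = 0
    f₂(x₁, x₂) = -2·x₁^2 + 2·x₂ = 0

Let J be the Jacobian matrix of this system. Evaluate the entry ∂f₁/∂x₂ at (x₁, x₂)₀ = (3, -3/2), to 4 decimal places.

∂f₁/∂x₂ = -3·x₁^2 - 4·x₁·x₂.
At (3, -3/2) this is -9.0000.

-9.0000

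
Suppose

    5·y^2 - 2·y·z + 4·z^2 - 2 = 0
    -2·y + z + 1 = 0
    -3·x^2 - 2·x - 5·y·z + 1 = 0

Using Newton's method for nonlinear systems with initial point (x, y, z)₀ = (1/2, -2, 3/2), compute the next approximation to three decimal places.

(10.072, 5.889, 10.778)

At (1/2, -2, 3/2): F = (33.000, 6.500, 14.250).
Jacobian J = [[0, 10·y - 2·z, -2·y + 8·z], [0, -2, 1], [-6·x - 2, -5·z, -5·y]].
At the point, J = [[0.000, -23.000, 16.000], [0.000, -2.000, 1.000], [-5.000, -7.500, 10.000]] (det J = -45.000).
Solving J·Δ = −F gives Δ = (9.572, 7.889, 9.278).
Then the next iterate is (x, y, z)₁ = (10.072, 5.889, 10.778).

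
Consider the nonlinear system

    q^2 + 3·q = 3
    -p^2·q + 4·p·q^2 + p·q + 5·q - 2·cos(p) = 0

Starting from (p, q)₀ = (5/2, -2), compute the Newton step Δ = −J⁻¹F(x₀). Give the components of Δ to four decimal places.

(-9.2413, -5.0000)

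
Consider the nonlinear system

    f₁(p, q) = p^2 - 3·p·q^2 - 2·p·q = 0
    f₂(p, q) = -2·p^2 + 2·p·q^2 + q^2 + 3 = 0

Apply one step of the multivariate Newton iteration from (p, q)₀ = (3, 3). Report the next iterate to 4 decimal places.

At (3, 3): F = (-90.0000, 48.0000).
Jacobian J = [[2·p - 3·q^2 - 2·q, -6·p·q - 2·p], [-4·p + 2·q^2, 4·p·q + 2·q]].
At the point, J = [[-27.0000, -60.0000], [6.0000, 42.0000]] (det J = -774.0000).
Solving J·Δ = −F gives Δ = (-1.1628, -0.9767).
Then the next iterate is (p, q)₁ = (1.8372, 2.0233).

(1.8372, 2.0233)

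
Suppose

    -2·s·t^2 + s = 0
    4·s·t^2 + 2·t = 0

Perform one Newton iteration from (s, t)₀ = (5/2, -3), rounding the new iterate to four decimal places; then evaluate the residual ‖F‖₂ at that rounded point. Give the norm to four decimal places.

At (5/2, -3): F = (-42.5000, 84.0000).
Jacobian J = [[-2·t^2 + 1, -4·s·t], [4·t^2, 8·s·t + 2]].
At the point, J = [[-17.0000, 30.0000], [36.0000, -58.0000]] (det J = -94.0000).
Solving J·Δ = −F gives Δ = (-0.5851, 1.0851).
Then the next iterate is (s, t)₁ = (1.9149, -1.9149).
Re-evaluating at (1.9149, -1.9149): F = (-12.128372, 24.256743), so ‖F‖₂ = 27.1199.

27.1199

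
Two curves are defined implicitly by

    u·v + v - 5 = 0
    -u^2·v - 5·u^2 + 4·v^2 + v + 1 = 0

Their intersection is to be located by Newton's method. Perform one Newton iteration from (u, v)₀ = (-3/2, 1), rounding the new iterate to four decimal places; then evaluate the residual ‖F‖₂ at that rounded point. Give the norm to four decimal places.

At (-3/2, 1): F = (-5.5000, -7.5000).
Jacobian J = [[v, u + 1], [-2·u·v - 10·u, -u^2 + 8·v + 1]].
At the point, J = [[1.0000, -0.5000], [18.0000, 6.7500]] (det J = 15.7500).
Solving J·Δ = −F gives Δ = (2.5952, -5.8095).
Then the next iterate is (u, v)₁ = (1.0952, -4.8095).
Re-evaluating at (1.0952, -4.8095): F = (-15.076864, 88.487163), so ‖F‖₂ = 89.7624.

89.7624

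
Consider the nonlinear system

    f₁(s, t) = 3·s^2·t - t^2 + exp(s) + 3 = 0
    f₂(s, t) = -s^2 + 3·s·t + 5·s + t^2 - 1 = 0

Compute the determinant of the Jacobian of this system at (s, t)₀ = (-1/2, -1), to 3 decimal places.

-20.873

J = [[6·s·t + exp(s), 3·s^2 - 2·t], [-2·s + 3·t + 5, 3·s + 2·t]].
At the point, J = [[3.60653, 2.750], [3.000, -3.500]].
det J = -20.873.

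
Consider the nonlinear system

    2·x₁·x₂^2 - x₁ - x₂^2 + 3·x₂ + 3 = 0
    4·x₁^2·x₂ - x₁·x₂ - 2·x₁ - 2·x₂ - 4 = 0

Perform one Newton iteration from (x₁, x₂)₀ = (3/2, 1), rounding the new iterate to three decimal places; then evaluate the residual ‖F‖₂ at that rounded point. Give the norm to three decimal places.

At (3/2, 1): F = (6.500, -1.500).
Jacobian J = [[2·x₂^2 - 1, 4·x₁·x₂ - 2·x₂ + 3], [8·x₁·x₂ - x₂ - 2, 4·x₁^2 - x₁ - 2]].
At the point, J = [[1.000, 7.000], [9.000, 5.500]] (det J = -57.500).
Solving J·Δ = −F gives Δ = (0.804, -1.043).
Then the next iterate is (x₁, x₂)₁ = (2.304, -0.043).
Re-evaluating at (2.304, -0.043): F = (0.57367, -9.33598), so ‖F‖₂ = 9.354.

9.354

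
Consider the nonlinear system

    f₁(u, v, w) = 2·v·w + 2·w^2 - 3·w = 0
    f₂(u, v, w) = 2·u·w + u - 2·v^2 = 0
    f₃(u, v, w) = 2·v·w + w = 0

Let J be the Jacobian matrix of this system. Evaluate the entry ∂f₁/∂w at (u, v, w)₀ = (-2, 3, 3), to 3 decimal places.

15.000

∂f₁/∂w = 2·v + 4·w - 3.
At (-2, 3, 3) this is 15.000.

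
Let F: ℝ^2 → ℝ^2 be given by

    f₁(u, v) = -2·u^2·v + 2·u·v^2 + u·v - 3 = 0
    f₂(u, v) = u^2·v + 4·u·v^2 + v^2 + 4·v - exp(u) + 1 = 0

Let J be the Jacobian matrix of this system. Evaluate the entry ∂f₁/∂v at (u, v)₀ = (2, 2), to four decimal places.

∂f₁/∂v = -2·u^2 + 4·u·v + u.
At (2, 2) this is 10.0000.

10.0000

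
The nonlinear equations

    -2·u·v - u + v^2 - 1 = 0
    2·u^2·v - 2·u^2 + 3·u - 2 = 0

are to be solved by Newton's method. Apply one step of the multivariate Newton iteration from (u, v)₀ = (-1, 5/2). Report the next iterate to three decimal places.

(-5.056, -2.583)

At (-1, 5/2): F = (11.250, -2.000).
Jacobian J = [[-2·v - 1, -2·u + 2·v], [4·u·v - 4·u + 3, 2·u^2]].
At the point, J = [[-6.000, 7.000], [-3.000, 2.000]] (det J = 9.000).
Solving J·Δ = −F gives Δ = (-4.056, -5.083).
Then the next iterate is (u, v)₁ = (-5.056, -2.583).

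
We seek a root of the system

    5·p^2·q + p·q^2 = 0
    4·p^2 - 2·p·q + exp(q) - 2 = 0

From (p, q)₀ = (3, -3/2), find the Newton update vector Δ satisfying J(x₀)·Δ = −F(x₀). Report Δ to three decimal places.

At (3, -3/2): F = (-60.750, 43.22313).
Jacobian J = [[10·p·q + q^2, 5·p^2 + 2·p·q], [8·p - 2·q, -2·p + exp(q)]].
At the point, J = [[-42.750, 36.000], [27.000, -5.77687]] (det J = -725.03881).
Solving J·Δ = −F gives Δ = (-1.662, -0.286).

(-1.662, -0.286)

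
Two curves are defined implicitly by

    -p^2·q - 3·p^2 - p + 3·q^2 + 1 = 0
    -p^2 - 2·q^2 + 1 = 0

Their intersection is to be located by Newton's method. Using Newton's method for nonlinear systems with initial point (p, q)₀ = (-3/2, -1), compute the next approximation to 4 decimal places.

(-0.9902, -0.5698)

At (-3/2, -1): F = (1.0000, -3.2500).
Jacobian J = [[-2·p·q - 6·p - 1, -p^2 + 6·q], [-2·p, -4·q]].
At the point, J = [[5.0000, -8.2500], [3.0000, 4.0000]] (det J = 44.7500).
Solving J·Δ = −F gives Δ = (0.5098, 0.4302).
Then the next iterate is (p, q)₁ = (-0.9902, -0.5698).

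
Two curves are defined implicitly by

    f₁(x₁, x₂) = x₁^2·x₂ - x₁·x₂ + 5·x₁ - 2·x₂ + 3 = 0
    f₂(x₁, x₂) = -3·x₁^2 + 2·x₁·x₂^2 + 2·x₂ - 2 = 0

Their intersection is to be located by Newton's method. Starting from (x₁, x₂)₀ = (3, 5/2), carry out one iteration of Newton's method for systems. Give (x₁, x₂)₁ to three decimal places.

(1.553, 1.829)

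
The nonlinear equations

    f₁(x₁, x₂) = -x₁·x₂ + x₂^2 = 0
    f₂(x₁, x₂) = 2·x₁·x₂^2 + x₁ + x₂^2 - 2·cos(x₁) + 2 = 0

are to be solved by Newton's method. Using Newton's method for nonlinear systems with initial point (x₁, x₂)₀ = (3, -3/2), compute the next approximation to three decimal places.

(4.682, 0.045)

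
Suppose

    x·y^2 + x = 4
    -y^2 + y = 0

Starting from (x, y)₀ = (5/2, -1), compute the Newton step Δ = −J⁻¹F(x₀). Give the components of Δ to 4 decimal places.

At (5/2, -1): F = (1.0000, -2.0000).
Jacobian J = [[y^2 + 1, 2·x·y], [0, -2·y + 1]].
At the point, J = [[2.0000, -5.0000], [0.0000, 3.0000]] (det J = 6.0000).
Solving J·Δ = −F gives Δ = (1.1667, 0.6667).

(1.1667, 0.6667)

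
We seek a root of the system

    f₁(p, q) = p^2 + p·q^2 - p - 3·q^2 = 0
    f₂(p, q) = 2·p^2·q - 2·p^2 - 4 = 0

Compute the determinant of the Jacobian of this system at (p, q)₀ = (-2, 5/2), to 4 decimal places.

J = [[2·p + q^2 - 1, 2·p·q - 6·q], [4·p·q - 4·p, 2·p^2]].
At the point, J = [[1.2500, -25.0000], [-12.0000, 8.0000]].
det J = -290.0000.

-290.0000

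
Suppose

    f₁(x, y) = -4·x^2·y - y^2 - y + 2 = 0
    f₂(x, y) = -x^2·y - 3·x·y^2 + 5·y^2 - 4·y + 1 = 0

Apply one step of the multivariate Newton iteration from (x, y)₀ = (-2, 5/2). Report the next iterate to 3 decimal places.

(-1.347, 1.563)

At (-2, 5/2): F = (-46.750, 49.750).
Jacobian J = [[-8·x·y, -4·x^2 - 2·y - 1], [-2·x·y - 3·y^2, -x^2 - 6·x·y + 10·y - 4]].
At the point, J = [[40.000, -22.000], [-8.750, 47.000]] (det J = 1687.500).
Solving J·Δ = −F gives Δ = (0.653, -0.937).
Then the next iterate is (x, y)₁ = (-1.347, 1.563).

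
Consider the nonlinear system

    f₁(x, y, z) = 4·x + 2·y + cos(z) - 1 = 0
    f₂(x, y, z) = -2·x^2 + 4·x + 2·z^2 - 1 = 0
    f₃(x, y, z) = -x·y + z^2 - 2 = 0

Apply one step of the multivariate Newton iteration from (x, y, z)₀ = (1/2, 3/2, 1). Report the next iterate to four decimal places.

(-0.7428, 1.7139, 0.9964)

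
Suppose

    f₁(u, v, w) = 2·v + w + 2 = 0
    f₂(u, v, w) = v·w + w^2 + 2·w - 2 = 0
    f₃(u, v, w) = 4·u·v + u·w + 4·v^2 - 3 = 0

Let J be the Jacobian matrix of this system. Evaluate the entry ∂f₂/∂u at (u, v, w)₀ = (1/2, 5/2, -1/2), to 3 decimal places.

0.000

∂f₂/∂u = 0.
At (1/2, 5/2, -1/2) this is 0.000.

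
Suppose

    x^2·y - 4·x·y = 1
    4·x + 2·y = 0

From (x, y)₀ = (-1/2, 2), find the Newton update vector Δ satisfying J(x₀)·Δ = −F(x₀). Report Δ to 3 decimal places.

At (-1/2, 2): F = (3.500, 2.000).
Jacobian J = [[2·x·y - 4·y, x^2 - 4·x], [4, 2]].
At the point, J = [[-10.000, 2.250], [4.000, 2.000]] (det J = -29.000).
Solving J·Δ = −F gives Δ = (0.086, -1.172).

(0.086, -1.172)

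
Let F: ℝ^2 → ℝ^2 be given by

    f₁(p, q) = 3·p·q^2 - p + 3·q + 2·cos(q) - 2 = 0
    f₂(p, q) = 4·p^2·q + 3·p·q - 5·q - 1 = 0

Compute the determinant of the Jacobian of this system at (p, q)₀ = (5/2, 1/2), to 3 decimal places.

J = [[3·q^2 - 1, 6·p·q - 2·sin(q) + 3], [8·p·q + 3·q, 4·p^2 + 3·p - 5]].
At the point, J = [[-0.250, 9.54115], [11.500, 27.500]].
det J = -116.598.

-116.598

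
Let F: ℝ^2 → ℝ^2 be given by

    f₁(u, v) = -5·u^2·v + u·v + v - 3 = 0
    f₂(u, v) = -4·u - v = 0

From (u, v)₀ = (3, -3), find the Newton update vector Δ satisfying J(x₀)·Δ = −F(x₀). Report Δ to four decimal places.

(-1.9482, -1.2072)

At (3, -3): F = (120.0000, -9.0000).
Jacobian J = [[-10·u·v + v, -5·u^2 + u + 1], [-4, -1]].
At the point, J = [[87.0000, -41.0000], [-4.0000, -1.0000]] (det J = -251.0000).
Solving J·Δ = −F gives Δ = (-1.9482, -1.2072).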